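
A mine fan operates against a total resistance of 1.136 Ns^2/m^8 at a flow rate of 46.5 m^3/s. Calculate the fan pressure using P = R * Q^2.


2456.316 Pa

Compute Q^2:
Q^2 = 46.5^2 = 2162.25
Compute pressure:
P = R * Q^2 = 1.136 * 2162.25
= 2456.316 Pa


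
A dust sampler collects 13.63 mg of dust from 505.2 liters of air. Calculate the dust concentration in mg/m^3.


26.9794 mg/m^3

Convert liters to m^3: 1 m^3 = 1000 L
Concentration = mass / volume * 1000
= 13.63 / 505.2 * 1000
= 0.02697941409 * 1000
= 26.9794 mg/m^3


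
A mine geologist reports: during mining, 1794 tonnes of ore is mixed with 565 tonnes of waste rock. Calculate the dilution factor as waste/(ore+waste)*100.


23.9508%

Total material = ore + waste
= 1794 + 565 = 2359 tonnes
Dilution = waste / total * 100
= 565 / 2359 * 100
= 0.2395082662 * 100
= 23.9508%


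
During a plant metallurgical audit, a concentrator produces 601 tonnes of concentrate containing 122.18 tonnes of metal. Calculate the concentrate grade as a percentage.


20.3295%

Grade = (metal in concentrate / concentrate mass) * 100
= (122.18 / 601) * 100
= 0.2032945092 * 100
= 20.3295%


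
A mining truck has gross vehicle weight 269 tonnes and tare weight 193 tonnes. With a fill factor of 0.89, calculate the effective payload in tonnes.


Maximum payload = gross - tare
= 269 - 193 = 76 tonnes
Effective payload = max payload * fill factor
= 76 * 0.89
= 67.64 tonnes

67.64 tonnes


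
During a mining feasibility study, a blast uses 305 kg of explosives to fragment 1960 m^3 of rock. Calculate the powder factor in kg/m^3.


0.1556 kg/m^3

Powder factor = explosive mass / rock volume
= 305 / 1960
= 0.1556 kg/m^3


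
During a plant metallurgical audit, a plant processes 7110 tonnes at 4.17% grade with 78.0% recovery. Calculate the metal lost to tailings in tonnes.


Total metal in feed:
= 7110 * 4.17 / 100 = 296.487 tonnes
Metal recovered:
= 296.487 * 78.0 / 100 = 231.25986 tonnes
Metal lost to tailings:
= 296.487 - 231.25986
= 65.2271 tonnes

65.2271 tonnes


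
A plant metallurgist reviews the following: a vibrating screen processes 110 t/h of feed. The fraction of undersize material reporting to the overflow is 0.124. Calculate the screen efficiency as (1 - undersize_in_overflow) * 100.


Screen efficiency = (1 - fraction of undersize in overflow) * 100
= (1 - 0.124) * 100
= 0.876 * 100
= 87.6%

87.6%


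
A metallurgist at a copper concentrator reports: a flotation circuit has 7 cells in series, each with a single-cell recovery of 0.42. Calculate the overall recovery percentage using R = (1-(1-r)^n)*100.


Complement of single-cell recovery:
1 - r = 1 - 0.42 = 0.58
Raise to power n:
(1 - r)^7 = 0.58^7 = 0.02207984168
Overall recovery:
R = (1 - 0.02207984168) * 100
= 97.792%

97.792%


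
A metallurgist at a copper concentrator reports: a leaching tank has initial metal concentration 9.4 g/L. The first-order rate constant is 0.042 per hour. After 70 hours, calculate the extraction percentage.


Compute the exponent:
-k * t = -0.042 * 70 = -2.94
Remaining concentration:
C = 9.4 * exp(-2.94)
= 9.4 * 0.05286572874
= 0.4969378501 g/L
Extracted = 9.4 - 0.4969378501 = 8.90306215 g/L
Extraction % = 8.90306215 / 9.4 * 100
= 94.7134%

94.7134%


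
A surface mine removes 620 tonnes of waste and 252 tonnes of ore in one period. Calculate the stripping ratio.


2.4603

Stripping ratio = waste tonnage / ore tonnage
= 620 / 252
= 2.4603


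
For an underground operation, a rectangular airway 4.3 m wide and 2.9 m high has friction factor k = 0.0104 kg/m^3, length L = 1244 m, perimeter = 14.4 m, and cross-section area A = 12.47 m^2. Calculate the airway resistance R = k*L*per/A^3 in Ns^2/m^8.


0.0961 Ns^2/m^8

Compute the numerator:
k * L * per = 0.0104 * 1244 * 14.4
= 186.30144
Compute the denominator:
A^3 = 12.47^3 = 1939.096223
Resistance:
R = 186.30144 / 1939.096223
= 0.0961 Ns^2/m^8


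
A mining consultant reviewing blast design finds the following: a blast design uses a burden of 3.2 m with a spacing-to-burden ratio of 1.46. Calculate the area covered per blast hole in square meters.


14.9504 m^2

First, find the spacing:
Spacing = burden * ratio = 3.2 * 1.46
= 4.672 m
Then, calculate the area:
Area = burden * spacing = 3.2 * 4.672
= 14.9504 m^2


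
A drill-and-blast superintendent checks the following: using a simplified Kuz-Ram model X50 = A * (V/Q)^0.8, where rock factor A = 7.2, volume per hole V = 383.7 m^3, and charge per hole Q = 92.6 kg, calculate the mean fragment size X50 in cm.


Compute V/Q:
V/Q = 383.7 / 92.6 = 4.14362851
Raise to the power 0.8:
(V/Q)^0.8 = 4.14362851^0.8 = 3.118204903
Multiply by A:
X50 = 7.2 * 3.118204903
= 22.4511 cm

22.4511 cm


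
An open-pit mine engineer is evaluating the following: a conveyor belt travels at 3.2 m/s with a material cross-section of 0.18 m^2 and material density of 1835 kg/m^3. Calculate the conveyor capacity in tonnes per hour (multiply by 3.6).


Volumetric flow = speed * area
= 3.2 * 0.18 = 0.576 m^3/s
Mass flow = volumetric * density
= 0.576 * 1835 = 1056.96 kg/s
Convert to t/h: multiply by 3.6
Capacity = 1056.96 * 3.6
= 3805.056 t/h

3805.056 t/h


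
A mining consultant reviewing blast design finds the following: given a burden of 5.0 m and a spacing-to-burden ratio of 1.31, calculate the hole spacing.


Spacing = burden * ratio
= 5.0 * 1.31
= 6.55 m

6.55 m


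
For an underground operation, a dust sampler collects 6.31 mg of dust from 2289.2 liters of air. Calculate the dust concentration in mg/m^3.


2.7564 mg/m^3

Convert liters to m^3: 1 m^3 = 1000 L
Concentration = mass / volume * 1000
= 6.31 / 2289.2 * 1000
= 0.002756421457 * 1000
= 2.7564 mg/m^3


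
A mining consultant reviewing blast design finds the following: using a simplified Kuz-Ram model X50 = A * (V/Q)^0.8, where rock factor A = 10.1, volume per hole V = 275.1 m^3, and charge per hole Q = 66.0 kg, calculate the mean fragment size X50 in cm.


31.6431 cm

Compute V/Q:
V/Q = 275.1 / 66.0 = 4.168181818
Raise to the power 0.8:
(V/Q)^0.8 = 4.168181818^0.8 = 3.132977846
Multiply by A:
X50 = 10.1 * 3.132977846
= 31.6431 cm


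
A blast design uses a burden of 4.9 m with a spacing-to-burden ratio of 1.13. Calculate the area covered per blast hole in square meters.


27.1313 m^2

First, find the spacing:
Spacing = burden * ratio = 4.9 * 1.13
= 5.537 m
Then, calculate the area:
Area = burden * spacing = 4.9 * 5.537
= 27.1313 m^2


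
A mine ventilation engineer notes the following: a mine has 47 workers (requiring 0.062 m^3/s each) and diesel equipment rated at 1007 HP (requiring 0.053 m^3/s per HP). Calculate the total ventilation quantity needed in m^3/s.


Airflow for workers:
Q_people = 47 * 0.062 = 2.914 m^3/s
Airflow for diesel equipment:
Q_diesel = 1007 * 0.053 = 53.371 m^3/s
Total ventilation:
Q_total = 2.914 + 53.371
= 56.285 m^3/s

56.285 m^3/s


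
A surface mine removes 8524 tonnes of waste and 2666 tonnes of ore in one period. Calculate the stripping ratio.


Stripping ratio = waste tonnage / ore tonnage
= 8524 / 2666
= 3.1973

3.1973


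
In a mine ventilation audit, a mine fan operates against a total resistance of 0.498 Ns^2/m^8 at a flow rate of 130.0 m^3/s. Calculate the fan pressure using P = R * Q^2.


Compute Q^2:
Q^2 = 130.0^2 = 16900.0
Compute pressure:
P = R * Q^2 = 0.498 * 16900.0
= 8416.2 Pa

8416.2 Pa


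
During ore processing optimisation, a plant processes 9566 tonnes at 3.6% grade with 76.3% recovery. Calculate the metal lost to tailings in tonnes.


81.6171 tonnes

Total metal in feed:
= 9566 * 3.6 / 100 = 344.376 tonnes
Metal recovered:
= 344.376 * 76.3 / 100 = 262.758888 tonnes
Metal lost to tailings:
= 344.376 - 262.758888
= 81.6171 tonnes


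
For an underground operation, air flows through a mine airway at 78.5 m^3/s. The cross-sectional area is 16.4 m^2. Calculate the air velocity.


Velocity = flow rate / cross-sectional area
= 78.5 / 16.4
= 4.7866 m/s

4.7866 m/s


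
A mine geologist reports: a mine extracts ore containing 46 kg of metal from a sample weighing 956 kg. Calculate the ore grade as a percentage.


4.8117%

Ore grade = (metal mass / ore mass) * 100
= (46 / 956) * 100
= 0.04811715481 * 100
= 4.8117%


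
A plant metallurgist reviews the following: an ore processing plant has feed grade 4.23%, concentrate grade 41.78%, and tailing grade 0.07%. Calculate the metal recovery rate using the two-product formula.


Using the two-product formula:
R = 100 * c * (f - t) / (f * (c - t))
Numerator = 100 * 41.78 * (4.23 - 0.07)
= 100 * 41.78 * 4.16
= 17380.48
Denominator = 4.23 * (41.78 - 0.07)
= 4.23 * 41.71
= 176.4333
R = 17380.48 / 176.4333
= 98.5102%

98.5102%


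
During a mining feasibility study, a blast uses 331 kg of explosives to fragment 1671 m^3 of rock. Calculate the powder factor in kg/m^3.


0.1981 kg/m^3

Powder factor = explosive mass / rock volume
= 331 / 1671
= 0.1981 kg/m^3


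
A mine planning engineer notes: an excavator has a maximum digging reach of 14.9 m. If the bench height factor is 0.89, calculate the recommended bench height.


Bench height = reach * factor
= 14.9 * 0.89
= 13.261 m

13.261 m


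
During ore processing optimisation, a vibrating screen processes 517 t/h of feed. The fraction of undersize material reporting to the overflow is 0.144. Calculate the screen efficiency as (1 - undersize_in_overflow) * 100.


Screen efficiency = (1 - fraction of undersize in overflow) * 100
= (1 - 0.144) * 100
= 0.856 * 100
= 85.6%

85.6%


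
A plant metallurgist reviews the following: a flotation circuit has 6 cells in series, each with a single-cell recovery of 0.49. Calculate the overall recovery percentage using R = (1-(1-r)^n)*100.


98.2404%

Complement of single-cell recovery:
1 - r = 1 - 0.49 = 0.51
Raise to power n:
(1 - r)^6 = 0.51^6 = 0.0175962878
Overall recovery:
R = (1 - 0.0175962878) * 100
= 98.2404%


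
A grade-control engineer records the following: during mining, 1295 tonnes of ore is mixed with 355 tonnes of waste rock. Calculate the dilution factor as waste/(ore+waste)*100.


21.5152%

Total material = ore + waste
= 1295 + 355 = 1650 tonnes
Dilution = waste / total * 100
= 355 / 1650 * 100
= 0.2151515152 * 100
= 21.5152%


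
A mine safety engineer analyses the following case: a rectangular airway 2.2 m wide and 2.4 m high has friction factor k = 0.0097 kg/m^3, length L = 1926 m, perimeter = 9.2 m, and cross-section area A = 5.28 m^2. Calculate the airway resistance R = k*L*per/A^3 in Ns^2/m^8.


1.1677 Ns^2/m^8

Compute the numerator:
k * L * per = 0.0097 * 1926 * 9.2
= 171.87624
Compute the denominator:
A^3 = 5.28^3 = 147.197952
Resistance:
R = 171.87624 / 147.197952
= 1.1677 Ns^2/m^8


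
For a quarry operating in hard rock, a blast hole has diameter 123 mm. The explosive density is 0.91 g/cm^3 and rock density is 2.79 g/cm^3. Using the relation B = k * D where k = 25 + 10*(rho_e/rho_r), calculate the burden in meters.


3.4762 m

First, compute k:
rho_e / rho_r = 0.91 / 2.79 = 0.3261648746
k = 25 + 10 * 0.3261648746 = 28.26164875
Then, compute burden:
B = k * D / 1000 = 28.26164875 * 123 / 1000
= 3476.182796 / 1000
= 3.4762 m


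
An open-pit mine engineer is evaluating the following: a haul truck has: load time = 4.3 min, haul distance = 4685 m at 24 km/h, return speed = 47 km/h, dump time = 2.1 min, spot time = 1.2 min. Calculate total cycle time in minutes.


Convert haul speed to m/min: 24 * 1000/60 = 400 m/min
Haul time = 4685 / 400 = 11.7125 min
Convert return speed to m/min: 47 * 1000/60 = 783.3333333 m/min
Return time = 4685 / 783.3333333 = 5.980851064 min
Total cycle time:
= 4.3 + 11.7125 + 2.1 + 5.980851064 + 1.2
= 25.2934 min

25.2934 min


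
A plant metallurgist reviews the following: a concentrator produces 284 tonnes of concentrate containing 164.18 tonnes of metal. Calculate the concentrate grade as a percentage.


57.8099%

Grade = (metal in concentrate / concentrate mass) * 100
= (164.18 / 284) * 100
= 0.5780985915 * 100
= 57.8099%


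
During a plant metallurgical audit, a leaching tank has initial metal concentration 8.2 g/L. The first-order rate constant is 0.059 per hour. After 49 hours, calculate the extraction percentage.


Compute the exponent:
-k * t = -0.059 * 49 = -2.891
Remaining concentration:
C = 8.2 * exp(-2.891)
= 8.2 * 0.05552066418
= 0.4552694463 g/L
Extracted = 8.2 - 0.4552694463 = 7.744730554 g/L
Extraction % = 7.744730554 / 8.2 * 100
= 94.4479%

94.4479%


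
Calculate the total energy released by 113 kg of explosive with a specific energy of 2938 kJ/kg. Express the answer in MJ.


331.994 MJ

Energy = mass * specific_energy / 1000
= 113 * 2938 / 1000
= 331994 / 1000
= 331.994 MJ


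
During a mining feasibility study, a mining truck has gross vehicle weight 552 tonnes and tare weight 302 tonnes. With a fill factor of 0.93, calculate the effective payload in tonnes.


Maximum payload = gross - tare
= 552 - 302 = 250 tonnes
Effective payload = max payload * fill factor
= 250 * 0.93
= 232.5 tonnes

232.5 tonnes


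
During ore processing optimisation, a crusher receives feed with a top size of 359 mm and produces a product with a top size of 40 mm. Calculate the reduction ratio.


Reduction ratio = feed size / product size
= 359 / 40
= 8.975

8.975


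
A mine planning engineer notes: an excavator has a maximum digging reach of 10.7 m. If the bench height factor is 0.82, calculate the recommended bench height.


Bench height = reach * factor
= 10.7 * 0.82
= 8.774 m

8.774 m


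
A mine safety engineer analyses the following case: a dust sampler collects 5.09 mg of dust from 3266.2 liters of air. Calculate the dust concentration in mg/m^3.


1.5584 mg/m^3

Convert liters to m^3: 1 m^3 = 1000 L
Concentration = mass / volume * 1000
= 5.09 / 3266.2 * 1000
= 0.001558385892 * 1000
= 1.5584 mg/m^3


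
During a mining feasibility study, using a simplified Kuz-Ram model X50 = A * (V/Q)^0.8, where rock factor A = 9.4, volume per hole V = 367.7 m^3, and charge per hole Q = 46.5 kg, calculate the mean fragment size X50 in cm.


49.1542 cm

Compute V/Q:
V/Q = 367.7 / 46.5 = 7.907526882
Raise to the power 0.8:
(V/Q)^0.8 = 7.907526882^0.8 = 5.229167359
Multiply by A:
X50 = 9.4 * 5.229167359
= 49.1542 cm


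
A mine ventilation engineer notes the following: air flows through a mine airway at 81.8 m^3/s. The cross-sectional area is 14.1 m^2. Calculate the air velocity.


5.8014 m/s

Velocity = flow rate / cross-sectional area
= 81.8 / 14.1
= 5.8014 m/s


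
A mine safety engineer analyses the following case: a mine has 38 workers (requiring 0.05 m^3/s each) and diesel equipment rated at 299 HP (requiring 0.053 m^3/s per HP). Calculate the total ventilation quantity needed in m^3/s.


17.747 m^3/s

Airflow for workers:
Q_people = 38 * 0.05 = 1.9 m^3/s
Airflow for diesel equipment:
Q_diesel = 299 * 0.053 = 15.847 m^3/s
Total ventilation:
Q_total = 1.9 + 15.847
= 17.747 m^3/s


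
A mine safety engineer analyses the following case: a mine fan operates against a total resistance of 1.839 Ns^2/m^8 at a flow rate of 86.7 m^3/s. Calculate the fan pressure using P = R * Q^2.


13823.5607 Pa

Compute Q^2:
Q^2 = 86.7^2 = 7516.89
Compute pressure:
P = R * Q^2 = 1.839 * 7516.89
= 13823.5607 Pa


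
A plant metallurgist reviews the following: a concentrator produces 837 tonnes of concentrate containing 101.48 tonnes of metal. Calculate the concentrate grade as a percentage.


12.1243%

Grade = (metal in concentrate / concentrate mass) * 100
= (101.48 / 837) * 100
= 0.1212425329 * 100
= 12.1243%


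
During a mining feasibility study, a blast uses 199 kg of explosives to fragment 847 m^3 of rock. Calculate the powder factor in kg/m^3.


0.2349 kg/m^3

Powder factor = explosive mass / rock volume
= 199 / 847
= 0.2349 kg/m^3


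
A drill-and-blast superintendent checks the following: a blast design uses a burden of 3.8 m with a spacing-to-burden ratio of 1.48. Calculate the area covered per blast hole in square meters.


First, find the spacing:
Spacing = burden * ratio = 3.8 * 1.48
= 5.624 m
Then, calculate the area:
Area = burden * spacing = 3.8 * 5.624
= 21.3712 m^2

21.3712 m^2


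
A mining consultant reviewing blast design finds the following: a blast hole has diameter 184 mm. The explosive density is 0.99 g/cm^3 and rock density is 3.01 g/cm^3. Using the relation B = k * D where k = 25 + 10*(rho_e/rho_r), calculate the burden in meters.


5.2052 m

First, compute k:
rho_e / rho_r = 0.99 / 3.01 = 0.3289036545
k = 25 + 10 * 0.3289036545 = 28.28903654
Then, compute burden:
B = k * D / 1000 = 28.28903654 * 184 / 1000
= 5205.182724 / 1000
= 5.2052 m


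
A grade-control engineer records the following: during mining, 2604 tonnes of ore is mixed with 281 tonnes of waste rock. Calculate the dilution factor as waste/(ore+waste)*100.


Total material = ore + waste
= 2604 + 281 = 2885 tonnes
Dilution = waste / total * 100
= 281 / 2885 * 100
= 0.09740034662 * 100
= 9.74%

9.74%


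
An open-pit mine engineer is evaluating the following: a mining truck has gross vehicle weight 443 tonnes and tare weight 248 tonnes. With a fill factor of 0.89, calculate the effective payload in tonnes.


Maximum payload = gross - tare
= 443 - 248 = 195 tonnes
Effective payload = max payload * fill factor
= 195 * 0.89
= 173.55 tonnes

173.55 tonnes


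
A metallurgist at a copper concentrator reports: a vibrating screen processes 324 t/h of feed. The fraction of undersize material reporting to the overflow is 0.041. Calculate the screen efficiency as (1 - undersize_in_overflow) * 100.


95.9%

Screen efficiency = (1 - fraction of undersize in overflow) * 100
= (1 - 0.041) * 100
= 0.959 * 100
= 95.9%


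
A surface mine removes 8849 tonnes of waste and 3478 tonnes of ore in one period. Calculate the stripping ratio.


2.5443

Stripping ratio = waste tonnage / ore tonnage
= 8849 / 3478
= 2.5443


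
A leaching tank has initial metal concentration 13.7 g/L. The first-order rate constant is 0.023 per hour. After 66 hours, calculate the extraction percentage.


78.085%

Compute the exponent:
-k * t = -0.023 * 66 = -1.518
Remaining concentration:
C = 13.7 * exp(-1.518)
= 13.7 * 0.2191497484
= 3.002351554 g/L
Extracted = 13.7 - 3.002351554 = 10.69764845 g/L
Extraction % = 10.69764845 / 13.7 * 100
= 78.085%


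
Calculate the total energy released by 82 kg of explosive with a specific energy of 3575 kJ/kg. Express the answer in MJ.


293.15 MJ

Energy = mass * specific_energy / 1000
= 82 * 3575 / 1000
= 293150 / 1000
= 293.15 MJ


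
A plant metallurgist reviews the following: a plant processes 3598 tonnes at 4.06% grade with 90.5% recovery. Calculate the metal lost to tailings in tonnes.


13.8775 tonnes

Total metal in feed:
= 3598 * 4.06 / 100 = 146.0788 tonnes
Metal recovered:
= 146.0788 * 90.5 / 100 = 132.201314 tonnes
Metal lost to tailings:
= 146.0788 - 132.201314
= 13.8775 tonnes


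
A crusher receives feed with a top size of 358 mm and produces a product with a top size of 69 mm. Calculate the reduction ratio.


5.1884

Reduction ratio = feed size / product size
= 358 / 69
= 5.1884


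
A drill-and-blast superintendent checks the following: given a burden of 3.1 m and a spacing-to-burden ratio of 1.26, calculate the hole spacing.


3.906 m

Spacing = burden * ratio
= 3.1 * 1.26
= 3.906 m


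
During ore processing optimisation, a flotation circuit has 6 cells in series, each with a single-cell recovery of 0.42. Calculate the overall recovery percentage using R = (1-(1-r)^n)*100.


96.1931%

Complement of single-cell recovery:
1 - r = 1 - 0.42 = 0.58
Raise to power n:
(1 - r)^6 = 0.58^6 = 0.03806869254
Overall recovery:
R = (1 - 0.03806869254) * 100
= 96.1931%


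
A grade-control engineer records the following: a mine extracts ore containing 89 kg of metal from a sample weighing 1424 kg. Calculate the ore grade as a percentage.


Ore grade = (metal mass / ore mass) * 100
= (89 / 1424) * 100
= 0.0625 * 100
= 6.25%

6.25%


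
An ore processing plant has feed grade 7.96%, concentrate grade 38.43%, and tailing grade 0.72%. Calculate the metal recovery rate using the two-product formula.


92.6914%

Using the two-product formula:
R = 100 * c * (f - t) / (f * (c - t))
Numerator = 100 * 38.43 * (7.96 - 0.72)
= 100 * 38.43 * 7.24
= 27823.32
Denominator = 7.96 * (38.43 - 0.72)
= 7.96 * 37.71
= 300.1716
R = 27823.32 / 300.1716
= 92.6914%


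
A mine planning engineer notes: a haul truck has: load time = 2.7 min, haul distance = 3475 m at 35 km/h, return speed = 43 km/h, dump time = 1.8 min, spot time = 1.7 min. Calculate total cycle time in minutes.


17.006 min

Convert haul speed to m/min: 35 * 1000/60 = 583.3333333 m/min
Haul time = 3475 / 583.3333333 = 5.957142857 min
Convert return speed to m/min: 43 * 1000/60 = 716.6666667 m/min
Return time = 3475 / 716.6666667 = 4.848837209 min
Total cycle time:
= 2.7 + 5.957142857 + 1.8 + 4.848837209 + 1.7
= 17.006 min


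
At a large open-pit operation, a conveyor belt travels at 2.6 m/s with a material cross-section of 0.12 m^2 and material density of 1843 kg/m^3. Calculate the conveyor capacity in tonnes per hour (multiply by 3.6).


Volumetric flow = speed * area
= 2.6 * 0.12 = 0.312 m^3/s
Mass flow = volumetric * density
= 0.312 * 1843 = 575.016 kg/s
Convert to t/h: multiply by 3.6
Capacity = 575.016 * 3.6
= 2070.0576 t/h

2070.0576 t/h


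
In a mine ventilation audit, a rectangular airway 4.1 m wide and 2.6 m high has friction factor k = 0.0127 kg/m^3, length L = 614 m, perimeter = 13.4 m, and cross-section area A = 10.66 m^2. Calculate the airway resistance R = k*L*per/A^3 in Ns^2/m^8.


Compute the numerator:
k * L * per = 0.0127 * 614 * 13.4
= 104.49052
Compute the denominator:
A^3 = 10.66^3 = 1211.355496
Resistance:
R = 104.49052 / 1211.355496
= 0.0863 Ns^2/m^8

0.0863 Ns^2/m^8


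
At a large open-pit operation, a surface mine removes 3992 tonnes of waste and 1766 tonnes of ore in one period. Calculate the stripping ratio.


Stripping ratio = waste tonnage / ore tonnage
= 3992 / 1766
= 2.2605

2.2605


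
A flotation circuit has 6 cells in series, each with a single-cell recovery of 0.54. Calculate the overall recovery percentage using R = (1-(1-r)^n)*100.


99.0526%

Complement of single-cell recovery:
1 - r = 1 - 0.54 = 0.46
Raise to power n:
(1 - r)^6 = 0.46^6 = 0.009474296896
Overall recovery:
R = (1 - 0.009474296896) * 100
= 99.0526%


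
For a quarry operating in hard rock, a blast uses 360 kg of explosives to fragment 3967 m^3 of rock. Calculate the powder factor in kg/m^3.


0.0907 kg/m^3

Powder factor = explosive mass / rock volume
= 360 / 3967
= 0.0907 kg/m^3


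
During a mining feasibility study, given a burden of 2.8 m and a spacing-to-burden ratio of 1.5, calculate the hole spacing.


Spacing = burden * ratio
= 2.8 * 1.5
= 4.2 m

4.2 m


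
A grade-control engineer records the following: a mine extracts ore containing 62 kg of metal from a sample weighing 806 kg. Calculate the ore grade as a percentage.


Ore grade = (metal mass / ore mass) * 100
= (62 / 806) * 100
= 0.07692307692 * 100
= 7.6923%

7.6923%


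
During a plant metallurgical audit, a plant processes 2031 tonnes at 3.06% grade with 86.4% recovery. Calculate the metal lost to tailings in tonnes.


Total metal in feed:
= 2031 * 3.06 / 100 = 62.1486 tonnes
Metal recovered:
= 62.1486 * 86.4 / 100 = 53.6963904 tonnes
Metal lost to tailings:
= 62.1486 - 53.6963904
= 8.4522 tonnes

8.4522 tonnes


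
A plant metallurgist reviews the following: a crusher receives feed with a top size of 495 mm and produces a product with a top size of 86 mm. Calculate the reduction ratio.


5.7558

Reduction ratio = feed size / product size
= 495 / 86
= 5.7558


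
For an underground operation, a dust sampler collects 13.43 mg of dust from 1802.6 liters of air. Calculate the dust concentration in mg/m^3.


7.4503 mg/m^3

Convert liters to m^3: 1 m^3 = 1000 L
Concentration = mass / volume * 1000
= 13.43 / 1802.6 * 1000
= 0.007450349495 * 1000
= 7.4503 mg/m^3


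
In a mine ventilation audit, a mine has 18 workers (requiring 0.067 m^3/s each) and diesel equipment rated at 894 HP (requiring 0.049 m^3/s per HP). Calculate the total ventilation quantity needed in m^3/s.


Airflow for workers:
Q_people = 18 * 0.067 = 1.206 m^3/s
Airflow for diesel equipment:
Q_diesel = 894 * 0.049 = 43.806 m^3/s
Total ventilation:
Q_total = 1.206 + 43.806
= 45.012 m^3/s

45.012 m^3/s


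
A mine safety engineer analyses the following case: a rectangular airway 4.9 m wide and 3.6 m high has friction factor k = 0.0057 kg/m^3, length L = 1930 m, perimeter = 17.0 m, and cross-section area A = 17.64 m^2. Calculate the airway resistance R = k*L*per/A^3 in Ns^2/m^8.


Compute the numerator:
k * L * per = 0.0057 * 1930 * 17.0
= 187.017
Compute the denominator:
A^3 = 17.64^3 = 5489.031744
Resistance:
R = 187.017 / 5489.031744
= 0.0341 Ns^2/m^8

0.0341 Ns^2/m^8


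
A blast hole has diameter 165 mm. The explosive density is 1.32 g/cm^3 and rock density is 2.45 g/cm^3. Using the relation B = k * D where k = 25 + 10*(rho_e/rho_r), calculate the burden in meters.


First, compute k:
rho_e / rho_r = 1.32 / 2.45 = 0.5387755102
k = 25 + 10 * 0.5387755102 = 30.3877551
Then, compute burden:
B = k * D / 1000 = 30.3877551 * 165 / 1000
= 5013.979592 / 1000
= 5.014 m

5.014 m


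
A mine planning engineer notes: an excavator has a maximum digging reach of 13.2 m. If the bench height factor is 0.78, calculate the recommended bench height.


Bench height = reach * factor
= 13.2 * 0.78
= 10.296 m

10.296 m


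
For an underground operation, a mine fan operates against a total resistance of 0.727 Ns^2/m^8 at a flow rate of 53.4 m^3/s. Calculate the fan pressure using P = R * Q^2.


Compute Q^2:
Q^2 = 53.4^2 = 2851.56
Compute pressure:
P = R * Q^2 = 0.727 * 2851.56
= 2073.0841 Pa

2073.0841 Pa


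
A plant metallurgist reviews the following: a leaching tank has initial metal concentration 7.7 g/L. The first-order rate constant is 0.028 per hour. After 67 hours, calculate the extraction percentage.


Compute the exponent:
-k * t = -0.028 * 67 = -1.876
Remaining concentration:
C = 7.7 * exp(-1.876)
= 7.7 * 0.1532016885
= 1.179653002 g/L
Extracted = 7.7 - 1.179653002 = 6.520346998 g/L
Extraction % = 6.520346998 / 7.7 * 100
= 84.6798%

84.6798%


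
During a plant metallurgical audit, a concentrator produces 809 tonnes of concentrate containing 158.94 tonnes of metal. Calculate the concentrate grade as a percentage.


Grade = (metal in concentrate / concentrate mass) * 100
= (158.94 / 809) * 100
= 0.1964647713 * 100
= 19.6465%

19.6465%


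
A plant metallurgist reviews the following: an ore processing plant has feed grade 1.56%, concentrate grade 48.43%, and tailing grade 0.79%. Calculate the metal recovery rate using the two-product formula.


Using the two-product formula:
R = 100 * c * (f - t) / (f * (c - t))
Numerator = 100 * 48.43 * (1.56 - 0.79)
= 100 * 48.43 * 0.77
= 3729.11
Denominator = 1.56 * (48.43 - 0.79)
= 1.56 * 47.64
= 74.3184
R = 3729.11 / 74.3184
= 50.1775%

50.1775%


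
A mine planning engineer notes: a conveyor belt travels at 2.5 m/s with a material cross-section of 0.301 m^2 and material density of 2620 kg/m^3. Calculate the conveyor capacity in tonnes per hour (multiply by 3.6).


Volumetric flow = speed * area
= 2.5 * 0.301 = 0.7525 m^3/s
Mass flow = volumetric * density
= 0.7525 * 2620 = 1971.55 kg/s
Convert to t/h: multiply by 3.6
Capacity = 1971.55 * 3.6
= 7097.58 t/h

7097.58 t/h


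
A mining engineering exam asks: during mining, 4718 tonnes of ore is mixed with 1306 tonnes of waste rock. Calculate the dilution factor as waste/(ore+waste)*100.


21.6799%

Total material = ore + waste
= 4718 + 1306 = 6024 tonnes
Dilution = waste / total * 100
= 1306 / 6024 * 100
= 0.2167994688 * 100
= 21.6799%


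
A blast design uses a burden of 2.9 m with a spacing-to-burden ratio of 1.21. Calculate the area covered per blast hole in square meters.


First, find the spacing:
Spacing = burden * ratio = 2.9 * 1.21
= 3.509 m
Then, calculate the area:
Area = burden * spacing = 2.9 * 3.509
= 10.1761 m^2

10.1761 m^2


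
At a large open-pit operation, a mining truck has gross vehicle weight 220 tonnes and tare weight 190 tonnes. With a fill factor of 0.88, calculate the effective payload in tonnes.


26.4 tonnes

Maximum payload = gross - tare
= 220 - 190 = 30 tonnes
Effective payload = max payload * fill factor
= 30 * 0.88
= 26.4 tonnes


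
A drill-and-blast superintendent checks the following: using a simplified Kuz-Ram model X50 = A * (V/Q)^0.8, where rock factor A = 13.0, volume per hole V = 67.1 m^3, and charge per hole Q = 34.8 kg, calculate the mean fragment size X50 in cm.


21.9815 cm

Compute V/Q:
V/Q = 67.1 / 34.8 = 1.92816092
Raise to the power 0.8:
(V/Q)^0.8 = 1.92816092^0.8 = 1.690887139
Multiply by A:
X50 = 13.0 * 1.690887139
= 21.9815 cm


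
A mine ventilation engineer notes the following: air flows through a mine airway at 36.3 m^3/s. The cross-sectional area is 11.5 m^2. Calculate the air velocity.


3.1565 m/s

Velocity = flow rate / cross-sectional area
= 36.3 / 11.5
= 3.1565 m/s


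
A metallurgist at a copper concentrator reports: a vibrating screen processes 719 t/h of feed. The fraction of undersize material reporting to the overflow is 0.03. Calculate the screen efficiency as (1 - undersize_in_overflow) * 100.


97.0%

Screen efficiency = (1 - fraction of undersize in overflow) * 100
= (1 - 0.03) * 100
= 0.97 * 100
= 97.0%


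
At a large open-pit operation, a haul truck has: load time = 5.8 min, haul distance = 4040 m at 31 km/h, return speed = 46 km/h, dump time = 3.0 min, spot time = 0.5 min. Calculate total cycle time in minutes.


Convert haul speed to m/min: 31 * 1000/60 = 516.6666667 m/min
Haul time = 4040 / 516.6666667 = 7.819354839 min
Convert return speed to m/min: 46 * 1000/60 = 766.6666667 m/min
Return time = 4040 / 766.6666667 = 5.269565217 min
Total cycle time:
= 5.8 + 7.819354839 + 3.0 + 5.269565217 + 0.5
= 22.3889 min

22.3889 min


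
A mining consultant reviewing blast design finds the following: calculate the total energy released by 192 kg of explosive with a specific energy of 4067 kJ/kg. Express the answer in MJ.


780.864 MJ

Energy = mass * specific_energy / 1000
= 192 * 4067 / 1000
= 780864 / 1000
= 780.864 MJ


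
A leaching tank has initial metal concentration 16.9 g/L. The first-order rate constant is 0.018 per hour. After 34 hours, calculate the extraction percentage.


Compute the exponent:
-k * t = -0.018 * 34 = -0.612
Remaining concentration:
C = 16.9 * exp(-0.612)
= 16.9 * 0.5422652533
= 9.164282781 g/L
Extracted = 16.9 - 9.164282781 = 7.735717219 g/L
Extraction % = 7.735717219 / 16.9 * 100
= 45.7735%

45.7735%


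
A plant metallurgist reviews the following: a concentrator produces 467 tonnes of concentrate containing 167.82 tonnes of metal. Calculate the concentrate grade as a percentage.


Grade = (metal in concentrate / concentrate mass) * 100
= (167.82 / 467) * 100
= 0.3593576017 * 100
= 35.9358%

35.9358%


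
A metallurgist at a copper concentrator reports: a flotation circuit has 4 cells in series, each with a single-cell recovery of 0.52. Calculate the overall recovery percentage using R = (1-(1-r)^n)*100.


Complement of single-cell recovery:
1 - r = 1 - 0.52 = 0.48
Raise to power n:
(1 - r)^4 = 0.48^4 = 0.05308416
Overall recovery:
R = (1 - 0.05308416) * 100
= 94.6916%

94.6916%


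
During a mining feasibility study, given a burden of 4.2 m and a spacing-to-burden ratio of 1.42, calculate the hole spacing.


5.964 m

Spacing = burden * ratio
= 4.2 * 1.42
= 5.964 m


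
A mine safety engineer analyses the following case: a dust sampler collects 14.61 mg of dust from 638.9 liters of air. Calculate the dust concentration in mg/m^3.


22.8674 mg/m^3

Convert liters to m^3: 1 m^3 = 1000 L
Concentration = mass / volume * 1000
= 14.61 / 638.9 * 1000
= 0.02286742839 * 1000
= 22.8674 mg/m^3


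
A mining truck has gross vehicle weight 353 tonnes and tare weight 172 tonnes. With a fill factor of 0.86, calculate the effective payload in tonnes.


155.66 tonnes

Maximum payload = gross - tare
= 353 - 172 = 181 tonnes
Effective payload = max payload * fill factor
= 181 * 0.86
= 155.66 tonnes


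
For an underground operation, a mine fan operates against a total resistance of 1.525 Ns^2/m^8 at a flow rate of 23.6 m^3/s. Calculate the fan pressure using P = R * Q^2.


849.364 Pa

Compute Q^2:
Q^2 = 23.6^2 = 556.96
Compute pressure:
P = R * Q^2 = 1.525 * 556.96
= 849.364 Pa


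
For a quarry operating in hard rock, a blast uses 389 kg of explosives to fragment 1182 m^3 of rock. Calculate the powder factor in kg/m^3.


Powder factor = explosive mass / rock volume
= 389 / 1182
= 0.3291 kg/m^3

0.3291 kg/m^3


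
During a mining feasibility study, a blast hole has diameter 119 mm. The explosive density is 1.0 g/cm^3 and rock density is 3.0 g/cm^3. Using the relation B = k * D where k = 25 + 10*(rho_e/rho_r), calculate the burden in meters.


First, compute k:
rho_e / rho_r = 1.0 / 3.0 = 0.3333333333
k = 25 + 10 * 0.3333333333 = 28.33333333
Then, compute burden:
B = k * D / 1000 = 28.33333333 * 119 / 1000
= 3371.666667 / 1000
= 3.3717 m

3.3717 m


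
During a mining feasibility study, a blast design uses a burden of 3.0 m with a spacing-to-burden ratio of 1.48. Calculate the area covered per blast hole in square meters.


First, find the spacing:
Spacing = burden * ratio = 3.0 * 1.48
= 4.44 m
Then, calculate the area:
Area = burden * spacing = 3.0 * 4.44
= 13.32 m^2

13.32 m^2


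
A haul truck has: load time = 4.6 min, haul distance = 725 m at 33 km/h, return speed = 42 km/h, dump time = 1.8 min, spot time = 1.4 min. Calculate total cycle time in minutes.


Convert haul speed to m/min: 33 * 1000/60 = 550 m/min
Haul time = 725 / 550 = 1.318181818 min
Convert return speed to m/min: 42 * 1000/60 = 700 m/min
Return time = 725 / 700 = 1.035714286 min
Total cycle time:
= 4.6 + 1.318181818 + 1.8 + 1.035714286 + 1.4
= 10.1539 min

10.1539 min


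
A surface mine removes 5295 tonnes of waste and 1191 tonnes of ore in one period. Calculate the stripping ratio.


4.4458

Stripping ratio = waste tonnage / ore tonnage
= 5295 / 1191
= 4.4458


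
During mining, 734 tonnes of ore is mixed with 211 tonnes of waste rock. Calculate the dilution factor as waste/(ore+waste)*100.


22.328%

Total material = ore + waste
= 734 + 211 = 945 tonnes
Dilution = waste / total * 100
= 211 / 945 * 100
= 0.2232804233 * 100
= 22.328%


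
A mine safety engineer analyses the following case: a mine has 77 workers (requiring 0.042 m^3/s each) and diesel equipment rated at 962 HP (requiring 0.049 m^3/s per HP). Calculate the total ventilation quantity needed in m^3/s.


50.372 m^3/s

Airflow for workers:
Q_people = 77 * 0.042 = 3.234 m^3/s
Airflow for diesel equipment:
Q_diesel = 962 * 0.049 = 47.138 m^3/s
Total ventilation:
Q_total = 3.234 + 47.138
= 50.372 m^3/s


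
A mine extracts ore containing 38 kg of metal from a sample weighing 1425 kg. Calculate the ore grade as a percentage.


2.6667%

Ore grade = (metal mass / ore mass) * 100
= (38 / 1425) * 100
= 0.02666666667 * 100
= 2.6667%


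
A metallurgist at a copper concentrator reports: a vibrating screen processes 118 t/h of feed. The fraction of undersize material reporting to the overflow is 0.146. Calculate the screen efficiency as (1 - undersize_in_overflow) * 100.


Screen efficiency = (1 - fraction of undersize in overflow) * 100
= (1 - 0.146) * 100
= 0.854 * 100
= 85.4%

85.4%


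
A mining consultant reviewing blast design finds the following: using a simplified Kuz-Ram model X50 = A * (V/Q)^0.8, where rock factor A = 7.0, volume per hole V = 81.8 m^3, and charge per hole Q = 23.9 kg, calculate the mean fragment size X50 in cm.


18.7319 cm

Compute V/Q:
V/Q = 81.8 / 23.9 = 3.422594142
Raise to the power 0.8:
(V/Q)^0.8 = 3.422594142^0.8 = 2.67598899
Multiply by A:
X50 = 7.0 * 2.67598899
= 18.7319 cm


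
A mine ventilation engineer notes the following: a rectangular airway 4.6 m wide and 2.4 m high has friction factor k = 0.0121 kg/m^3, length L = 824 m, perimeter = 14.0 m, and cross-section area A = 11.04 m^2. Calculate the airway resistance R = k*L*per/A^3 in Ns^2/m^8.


Compute the numerator:
k * L * per = 0.0121 * 824 * 14.0
= 139.5856
Compute the denominator:
A^3 = 11.04^3 = 1345.572864
Resistance:
R = 139.5856 / 1345.572864
= 0.1037 Ns^2/m^8

0.1037 Ns^2/m^8


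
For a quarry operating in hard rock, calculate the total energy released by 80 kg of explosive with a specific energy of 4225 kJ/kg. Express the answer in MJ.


Energy = mass * specific_energy / 1000
= 80 * 4225 / 1000
= 338000 / 1000
= 338.0 MJ

338.0 MJ


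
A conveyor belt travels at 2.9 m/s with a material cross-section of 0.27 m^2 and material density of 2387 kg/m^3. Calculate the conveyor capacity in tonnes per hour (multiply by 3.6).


6728.4756 t/h

Volumetric flow = speed * area
= 2.9 * 0.27 = 0.783 m^3/s
Mass flow = volumetric * density
= 0.783 * 2387 = 1869.021 kg/s
Convert to t/h: multiply by 3.6
Capacity = 1869.021 * 3.6
= 6728.4756 t/h


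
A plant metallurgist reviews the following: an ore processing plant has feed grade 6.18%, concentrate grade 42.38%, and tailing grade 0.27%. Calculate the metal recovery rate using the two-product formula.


Using the two-product formula:
R = 100 * c * (f - t) / (f * (c - t))
Numerator = 100 * 42.38 * (6.18 - 0.27)
= 100 * 42.38 * 5.91
= 25046.58
Denominator = 6.18 * (42.38 - 0.27)
= 6.18 * 42.11
= 260.2398
R = 25046.58 / 260.2398
= 96.2442%

96.2442%


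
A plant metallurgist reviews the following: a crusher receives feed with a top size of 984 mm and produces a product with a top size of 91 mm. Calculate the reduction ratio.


Reduction ratio = feed size / product size
= 984 / 91
= 10.8132

10.8132


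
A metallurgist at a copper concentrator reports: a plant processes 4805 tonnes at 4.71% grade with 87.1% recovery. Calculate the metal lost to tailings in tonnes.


Total metal in feed:
= 4805 * 4.71 / 100 = 226.3155 tonnes
Metal recovered:
= 226.3155 * 87.1 / 100 = 197.1208005 tonnes
Metal lost to tailings:
= 226.3155 - 197.1208005
= 29.1947 tonnes

29.1947 tonnes


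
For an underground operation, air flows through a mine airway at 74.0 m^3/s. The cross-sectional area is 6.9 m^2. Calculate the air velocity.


10.7246 m/s

Velocity = flow rate / cross-sectional area
= 74.0 / 6.9
= 10.7246 m/s


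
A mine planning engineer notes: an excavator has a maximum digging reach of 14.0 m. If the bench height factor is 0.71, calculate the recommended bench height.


9.94 m

Bench height = reach * factor
= 14.0 * 0.71
= 9.94 m


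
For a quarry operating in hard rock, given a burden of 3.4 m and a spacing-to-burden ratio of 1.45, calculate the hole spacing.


4.93 m

Spacing = burden * ratio
= 3.4 * 1.45
= 4.93 m


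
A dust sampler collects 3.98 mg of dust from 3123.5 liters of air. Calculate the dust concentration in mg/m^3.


Convert liters to m^3: 1 m^3 = 1000 L
Concentration = mass / volume * 1000
= 3.98 / 3123.5 * 1000
= 0.001274211622 * 1000
= 1.2742 mg/m^3

1.2742 mg/m^3


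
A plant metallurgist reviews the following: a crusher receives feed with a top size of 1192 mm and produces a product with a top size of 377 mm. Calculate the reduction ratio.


Reduction ratio = feed size / product size
= 1192 / 377
= 3.1618

3.1618


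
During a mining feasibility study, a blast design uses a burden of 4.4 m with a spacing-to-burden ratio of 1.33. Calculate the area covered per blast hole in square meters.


25.7488 m^2

First, find the spacing:
Spacing = burden * ratio = 4.4 * 1.33
= 5.852 m
Then, calculate the area:
Area = burden * spacing = 4.4 * 5.852
= 25.7488 m^2
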